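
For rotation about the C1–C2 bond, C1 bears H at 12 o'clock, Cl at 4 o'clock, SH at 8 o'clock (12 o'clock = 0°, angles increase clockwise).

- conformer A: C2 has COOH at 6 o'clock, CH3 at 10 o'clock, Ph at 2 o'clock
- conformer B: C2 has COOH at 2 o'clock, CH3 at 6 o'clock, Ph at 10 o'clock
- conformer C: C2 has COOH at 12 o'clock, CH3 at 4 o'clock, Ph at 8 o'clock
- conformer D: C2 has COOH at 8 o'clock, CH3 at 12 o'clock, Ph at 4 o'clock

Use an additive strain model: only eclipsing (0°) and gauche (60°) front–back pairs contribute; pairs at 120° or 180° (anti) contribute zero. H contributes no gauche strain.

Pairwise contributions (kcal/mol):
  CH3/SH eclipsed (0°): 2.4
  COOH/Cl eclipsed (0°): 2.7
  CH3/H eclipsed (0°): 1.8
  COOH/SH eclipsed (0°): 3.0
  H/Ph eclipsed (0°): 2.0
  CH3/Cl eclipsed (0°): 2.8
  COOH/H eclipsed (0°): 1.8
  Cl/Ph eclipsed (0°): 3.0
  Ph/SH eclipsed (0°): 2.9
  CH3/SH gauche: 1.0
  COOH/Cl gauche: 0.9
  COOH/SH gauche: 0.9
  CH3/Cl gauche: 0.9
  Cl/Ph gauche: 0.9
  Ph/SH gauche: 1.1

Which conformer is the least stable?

A (staggered): Cl(120°)/COOH(180°) gauche 0.9; Cl(120°)/Ph(60°) gauche 0.9; SH(240°)/COOH(180°) gauche 0.9; SH(240°)/CH3(300°) gauche 1.0 → 3.7 kcal/mol.
B (staggered): Cl(120°)/COOH(60°) gauche 0.9; Cl(120°)/CH3(180°) gauche 0.9; SH(240°)/CH3(180°) gauche 1.0; SH(240°)/Ph(300°) gauche 1.1 → 3.9 kcal/mol.
C (eclipsed): H(0°)/COOH(0°) eclipsed 1.8; Cl(120°)/CH3(120°) eclipsed 2.8; SH(240°)/Ph(240°) eclipsed 2.9 → 7.5 kcal/mol.
D (eclipsed): H(0°)/CH3(0°) eclipsed 1.8; Cl(120°)/Ph(120°) eclipsed 3.0; SH(240°)/COOH(240°) eclipsed 3.0 → 7.8 kcal/mol.
D has the highest total (7.8 kcal/mol).

D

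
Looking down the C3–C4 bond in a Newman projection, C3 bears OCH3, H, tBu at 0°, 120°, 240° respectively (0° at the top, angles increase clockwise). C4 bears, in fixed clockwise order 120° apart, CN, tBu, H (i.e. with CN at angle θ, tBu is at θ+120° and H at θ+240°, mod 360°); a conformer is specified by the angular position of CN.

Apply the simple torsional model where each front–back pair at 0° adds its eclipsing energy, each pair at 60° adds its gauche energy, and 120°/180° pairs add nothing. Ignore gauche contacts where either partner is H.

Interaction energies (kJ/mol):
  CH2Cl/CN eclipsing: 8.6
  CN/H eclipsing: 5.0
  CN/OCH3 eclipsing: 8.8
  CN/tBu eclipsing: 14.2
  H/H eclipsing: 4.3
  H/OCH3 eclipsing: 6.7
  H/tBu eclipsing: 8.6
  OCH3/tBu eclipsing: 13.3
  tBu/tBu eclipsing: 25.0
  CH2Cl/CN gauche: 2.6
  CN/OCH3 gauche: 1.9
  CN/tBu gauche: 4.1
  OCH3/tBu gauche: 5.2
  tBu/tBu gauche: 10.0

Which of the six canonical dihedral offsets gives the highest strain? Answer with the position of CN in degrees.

120°

CN at 0° is eclipsed. OCH3 at 0° is eclipsed with CN at 0° (8.8); H at 120° is eclipsed with tBu at 120° (8.6); tBu at 240° is eclipsed with H at 240° (8.6). Total 26.0 kJ/mol.
CN at 60° is staggered. OCH3 at 0° is gauche with CN at 60° (1.9); tBu at 240° is gauche with tBu at 180° (10.0). Total 11.9 kJ/mol.
CN at 120° is eclipsed. OCH3 at 0° is eclipsed with H at 0° (6.7); H at 120° is eclipsed with CN at 120° (5.0); tBu at 240° is eclipsed with tBu at 240° (25.0). Total 36.7 kJ/mol.
CN at 180° is staggered. OCH3 at 0° is gauche with tBu at 300° (5.2); tBu at 240° is gauche with CN at 180° (4.1); tBu at 240° is gauche with tBu at 300° (10.0). Total 19.3 kJ/mol.
CN at 240° is eclipsed. OCH3 at 0° is eclipsed with tBu at 0° (13.3); H at 120° is eclipsed with H at 120° (4.3); tBu at 240° is eclipsed with CN at 240° (14.2). Total 31.8 kJ/mol.
CN at 300° is staggered. OCH3 at 0° is gauche with CN at 300° (1.9); OCH3 at 0° is gauche with tBu at 60° (5.2); tBu at 240° is gauche with CN at 300° (4.1). Total 11.2 kJ/mol.
The maximum (36.7 kJ/mol) occurs with CN at 120°.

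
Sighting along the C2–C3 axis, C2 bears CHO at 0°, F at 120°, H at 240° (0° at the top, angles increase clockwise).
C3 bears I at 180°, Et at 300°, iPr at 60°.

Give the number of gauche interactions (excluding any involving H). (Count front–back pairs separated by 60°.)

4

Non-H gauche pairs: CHO(0°)/Et(300°); CHO(0°)/iPr(60°); F(120°)/I(180°); F(120°)/iPr(60°) — 4 interactions.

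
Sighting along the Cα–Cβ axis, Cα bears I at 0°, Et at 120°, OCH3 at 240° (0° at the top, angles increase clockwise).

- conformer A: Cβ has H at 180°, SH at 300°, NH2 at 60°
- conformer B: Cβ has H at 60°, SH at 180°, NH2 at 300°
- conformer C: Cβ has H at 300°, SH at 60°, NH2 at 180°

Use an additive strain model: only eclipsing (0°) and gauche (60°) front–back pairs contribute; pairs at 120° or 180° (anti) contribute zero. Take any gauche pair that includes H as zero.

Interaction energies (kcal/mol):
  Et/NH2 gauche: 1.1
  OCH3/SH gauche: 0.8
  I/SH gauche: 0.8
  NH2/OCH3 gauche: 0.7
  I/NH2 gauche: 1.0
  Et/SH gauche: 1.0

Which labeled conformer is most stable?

B

A is staggered. I at 0° is gauche with SH at 300° (0.8); I at 0° is gauche with NH2 at 60° (1.0); Et at 120° is gauche with NH2 at 60° (1.1); OCH3 at 240° is gauche with SH at 300° (0.8). Total 3.7 kcal/mol.
B is staggered. I at 0° is gauche with NH2 at 300° (1.0); Et at 120° is gauche with SH at 180° (1.0); OCH3 at 240° is gauche with SH at 180° (0.8); OCH3 at 240° is gauche with NH2 at 300° (0.7). Total 3.5 kcal/mol.
C is staggered. I at 0° is gauche with SH at 60° (0.8); Et at 120° is gauche with SH at 60° (1.0); Et at 120° is gauche with NH2 at 180° (1.1); OCH3 at 240° is gauche with NH2 at 180° (0.7). Total 3.6 kcal/mol.
B has the lowest total (3.5 kcal/mol).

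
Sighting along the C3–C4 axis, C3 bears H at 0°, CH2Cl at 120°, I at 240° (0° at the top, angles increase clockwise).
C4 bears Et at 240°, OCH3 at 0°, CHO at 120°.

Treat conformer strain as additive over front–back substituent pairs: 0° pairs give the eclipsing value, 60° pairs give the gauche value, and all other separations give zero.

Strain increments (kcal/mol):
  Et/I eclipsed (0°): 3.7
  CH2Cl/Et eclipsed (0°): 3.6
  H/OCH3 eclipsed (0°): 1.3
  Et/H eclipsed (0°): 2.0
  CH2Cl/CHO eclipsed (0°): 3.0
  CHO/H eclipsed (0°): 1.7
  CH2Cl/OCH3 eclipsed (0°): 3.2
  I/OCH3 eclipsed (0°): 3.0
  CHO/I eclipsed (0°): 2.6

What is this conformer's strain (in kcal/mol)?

8.0 kcal/mol

This conformer (eclipsed): H(0°)/OCH3(0°) eclipsed 1.3; CH2Cl(120°)/CHO(120°) eclipsed 3.0; I(240°)/Et(240°) eclipsed 3.7 → 8.0 kcal/mol.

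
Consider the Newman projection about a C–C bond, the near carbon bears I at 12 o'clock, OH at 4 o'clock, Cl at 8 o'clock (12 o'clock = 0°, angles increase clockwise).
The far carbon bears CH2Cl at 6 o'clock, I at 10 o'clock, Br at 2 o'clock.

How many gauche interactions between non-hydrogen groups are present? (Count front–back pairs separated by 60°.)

6

Non-H gauche pairs: I(0°)/I(300°); I(0°)/Br(60°); OH(120°)/CH2Cl(180°); OH(120°)/Br(60°); Cl(240°)/CH2Cl(180°); Cl(240°)/I(300°) — 6 interactions.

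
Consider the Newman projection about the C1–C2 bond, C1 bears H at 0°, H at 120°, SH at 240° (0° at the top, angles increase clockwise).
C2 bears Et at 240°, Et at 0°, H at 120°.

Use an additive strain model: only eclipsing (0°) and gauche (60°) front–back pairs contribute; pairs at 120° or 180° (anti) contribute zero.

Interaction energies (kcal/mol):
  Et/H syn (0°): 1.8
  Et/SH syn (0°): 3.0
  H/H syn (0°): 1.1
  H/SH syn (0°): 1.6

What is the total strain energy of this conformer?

5.9 kcal/mol

This conformer is eclipsed. H at 0° is eclipsed with Et at 0° (1.8); H at 120° is eclipsed with H at 120° (1.1); SH at 240° is eclipsed with Et at 240° (3.0). Total 5.9 kcal/mol.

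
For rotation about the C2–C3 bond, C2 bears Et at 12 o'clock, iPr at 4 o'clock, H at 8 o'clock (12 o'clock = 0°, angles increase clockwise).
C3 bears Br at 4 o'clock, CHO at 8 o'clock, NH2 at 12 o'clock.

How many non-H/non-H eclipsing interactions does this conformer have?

2

Non-H eclipsing pairs: Et(0°)/NH2(0°); iPr(120°)/Br(120°) — 2 interactions.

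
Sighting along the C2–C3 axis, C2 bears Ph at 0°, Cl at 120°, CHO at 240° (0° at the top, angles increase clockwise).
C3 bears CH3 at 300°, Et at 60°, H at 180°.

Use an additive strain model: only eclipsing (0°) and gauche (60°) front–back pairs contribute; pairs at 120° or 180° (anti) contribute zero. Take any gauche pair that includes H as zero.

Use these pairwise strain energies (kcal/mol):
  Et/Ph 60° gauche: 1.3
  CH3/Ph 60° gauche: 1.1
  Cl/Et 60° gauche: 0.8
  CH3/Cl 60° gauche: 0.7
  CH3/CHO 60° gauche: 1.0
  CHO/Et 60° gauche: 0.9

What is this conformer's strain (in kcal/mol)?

4.2 kcal/mol

This conformer (staggered): Ph–CH3 gauche, Ph–Et gauche, Cl–Et gauche, CHO–CH3 gauche; 1.1 + 1.3 + 0.8 + 1.0 = 4.2 kcal/mol.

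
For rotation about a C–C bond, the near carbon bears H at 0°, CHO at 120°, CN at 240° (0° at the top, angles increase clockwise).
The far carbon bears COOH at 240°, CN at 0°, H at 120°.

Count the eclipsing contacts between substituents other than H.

1

Non-H eclipsing pairs: CN(240°)/COOH(240°) — 1 interaction.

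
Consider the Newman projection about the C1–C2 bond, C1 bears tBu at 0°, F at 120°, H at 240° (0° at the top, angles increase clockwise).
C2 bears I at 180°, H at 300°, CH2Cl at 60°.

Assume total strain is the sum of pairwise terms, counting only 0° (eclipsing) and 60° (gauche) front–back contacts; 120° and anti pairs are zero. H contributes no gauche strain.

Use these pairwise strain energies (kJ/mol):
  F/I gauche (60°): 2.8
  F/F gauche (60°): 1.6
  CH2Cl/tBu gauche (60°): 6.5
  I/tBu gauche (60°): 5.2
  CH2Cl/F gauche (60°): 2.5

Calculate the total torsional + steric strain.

11.8 kJ/mol

This conformer is staggered. tBu at 0° is gauche with CH2Cl at 60° (6.5); F at 120° is gauche with I at 180° (2.8); F at 120° is gauche with CH2Cl at 60° (2.5). Total 11.8 kJ/mol.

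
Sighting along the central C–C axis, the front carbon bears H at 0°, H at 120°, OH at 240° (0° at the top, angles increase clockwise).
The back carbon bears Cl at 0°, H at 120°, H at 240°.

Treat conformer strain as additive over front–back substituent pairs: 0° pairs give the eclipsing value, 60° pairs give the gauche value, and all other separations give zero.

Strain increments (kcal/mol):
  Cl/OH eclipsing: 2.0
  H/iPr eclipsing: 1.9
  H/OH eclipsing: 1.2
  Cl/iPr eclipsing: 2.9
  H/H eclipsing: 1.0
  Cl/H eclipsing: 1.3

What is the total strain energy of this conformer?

This conformer is eclipsed. H at 0° is eclipsed with Cl at 0° (1.3); H at 120° is eclipsed with H at 120° (1.0); OH at 240° is eclipsed with H at 240° (1.2). Total 3.5 kcal/mol.

3.5 kcal/mol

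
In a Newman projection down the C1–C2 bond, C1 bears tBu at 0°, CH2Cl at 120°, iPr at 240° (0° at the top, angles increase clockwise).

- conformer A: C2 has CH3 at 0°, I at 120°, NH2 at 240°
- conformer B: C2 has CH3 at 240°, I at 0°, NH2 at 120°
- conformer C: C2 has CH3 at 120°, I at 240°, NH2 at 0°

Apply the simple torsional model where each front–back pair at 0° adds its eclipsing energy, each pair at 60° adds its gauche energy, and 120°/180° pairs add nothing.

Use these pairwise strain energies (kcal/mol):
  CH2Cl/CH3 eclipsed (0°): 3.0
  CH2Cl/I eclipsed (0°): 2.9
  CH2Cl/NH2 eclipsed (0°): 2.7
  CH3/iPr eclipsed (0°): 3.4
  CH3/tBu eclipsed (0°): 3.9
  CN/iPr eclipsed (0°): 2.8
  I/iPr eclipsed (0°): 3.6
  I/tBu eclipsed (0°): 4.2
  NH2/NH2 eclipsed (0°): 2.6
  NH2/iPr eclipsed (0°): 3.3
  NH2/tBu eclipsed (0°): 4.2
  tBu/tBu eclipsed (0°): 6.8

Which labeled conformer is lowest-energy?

A (eclipsed): tBu–CH3 eclipsed, CH2Cl–I eclipsed, iPr–NH2 eclipsed; 3.9 + 2.9 + 3.3 = 10.1 kcal/mol.
B (eclipsed): tBu–I eclipsed, CH2Cl–NH2 eclipsed, iPr–CH3 eclipsed; 4.2 + 2.7 + 3.4 = 10.3 kcal/mol.
C (eclipsed): tBu–NH2 eclipsed, CH2Cl–CH3 eclipsed, iPr–I eclipsed; 4.2 + 3.0 + 3.6 = 10.8 kcal/mol.
A has the lowest total (10.1 kcal/mol).

A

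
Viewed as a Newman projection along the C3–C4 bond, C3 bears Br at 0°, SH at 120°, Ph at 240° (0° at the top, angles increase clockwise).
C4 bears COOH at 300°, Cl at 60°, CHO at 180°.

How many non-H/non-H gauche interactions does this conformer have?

Non-H gauche pairs: Br(0°)/COOH(300°); Br(0°)/Cl(60°); SH(120°)/Cl(60°); SH(120°)/CHO(180°); Ph(240°)/COOH(300°); Ph(240°)/CHO(180°) — 6 interactions.

6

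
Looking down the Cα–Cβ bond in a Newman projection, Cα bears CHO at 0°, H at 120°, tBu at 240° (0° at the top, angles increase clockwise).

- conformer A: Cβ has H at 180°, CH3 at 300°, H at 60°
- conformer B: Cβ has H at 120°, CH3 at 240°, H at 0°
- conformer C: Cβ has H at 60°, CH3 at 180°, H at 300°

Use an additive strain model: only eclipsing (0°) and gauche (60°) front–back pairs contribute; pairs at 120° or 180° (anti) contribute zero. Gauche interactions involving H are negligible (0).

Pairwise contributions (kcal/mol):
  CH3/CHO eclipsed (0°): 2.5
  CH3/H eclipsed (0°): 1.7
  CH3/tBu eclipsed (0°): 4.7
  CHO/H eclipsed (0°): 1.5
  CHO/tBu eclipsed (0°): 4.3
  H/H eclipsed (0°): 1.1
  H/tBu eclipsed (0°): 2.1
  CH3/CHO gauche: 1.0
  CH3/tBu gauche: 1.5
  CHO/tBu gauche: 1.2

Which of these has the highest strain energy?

A (staggered): CHO–CH3 gauche, tBu–CH3 gauche; 1.0 + 1.5 = 2.5 kcal/mol.
B (eclipsed): CHO–H eclipsed, H–H eclipsed, tBu–CH3 eclipsed; 1.5 + 1.1 + 4.7 = 7.3 kcal/mol.
C (staggered): tBu–CH3 gauche; 1.5 = 1.5 kcal/mol.
B has the highest total (7.3 kcal/mol).

B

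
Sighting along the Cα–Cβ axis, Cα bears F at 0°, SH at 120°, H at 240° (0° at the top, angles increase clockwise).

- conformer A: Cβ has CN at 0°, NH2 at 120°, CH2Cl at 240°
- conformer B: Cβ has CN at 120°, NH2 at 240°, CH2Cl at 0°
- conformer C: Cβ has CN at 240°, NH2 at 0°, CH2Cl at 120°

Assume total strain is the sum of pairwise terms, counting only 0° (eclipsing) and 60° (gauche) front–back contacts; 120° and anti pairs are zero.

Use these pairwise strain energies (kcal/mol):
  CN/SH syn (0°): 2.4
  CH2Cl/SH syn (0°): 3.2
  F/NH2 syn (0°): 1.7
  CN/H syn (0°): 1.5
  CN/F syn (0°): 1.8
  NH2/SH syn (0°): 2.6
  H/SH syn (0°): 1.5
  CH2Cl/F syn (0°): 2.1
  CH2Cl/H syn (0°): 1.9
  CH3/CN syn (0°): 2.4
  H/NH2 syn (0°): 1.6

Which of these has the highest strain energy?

A (eclipsed): F(0°)/CN(0°) eclipsed 1.8; SH(120°)/NH2(120°) eclipsed 2.6; H(240°)/CH2Cl(240°) eclipsed 1.9 → 6.3 kcal/mol.
B (eclipsed): F(0°)/CH2Cl(0°) eclipsed 2.1; SH(120°)/CN(120°) eclipsed 2.4; H(240°)/NH2(240°) eclipsed 1.6 → 6.1 kcal/mol.
C (eclipsed): F(0°)/NH2(0°) eclipsed 1.7; SH(120°)/CH2Cl(120°) eclipsed 3.2; H(240°)/CN(240°) eclipsed 1.5 → 6.4 kcal/mol.
C has the highest total (6.4 kcal/mol).

C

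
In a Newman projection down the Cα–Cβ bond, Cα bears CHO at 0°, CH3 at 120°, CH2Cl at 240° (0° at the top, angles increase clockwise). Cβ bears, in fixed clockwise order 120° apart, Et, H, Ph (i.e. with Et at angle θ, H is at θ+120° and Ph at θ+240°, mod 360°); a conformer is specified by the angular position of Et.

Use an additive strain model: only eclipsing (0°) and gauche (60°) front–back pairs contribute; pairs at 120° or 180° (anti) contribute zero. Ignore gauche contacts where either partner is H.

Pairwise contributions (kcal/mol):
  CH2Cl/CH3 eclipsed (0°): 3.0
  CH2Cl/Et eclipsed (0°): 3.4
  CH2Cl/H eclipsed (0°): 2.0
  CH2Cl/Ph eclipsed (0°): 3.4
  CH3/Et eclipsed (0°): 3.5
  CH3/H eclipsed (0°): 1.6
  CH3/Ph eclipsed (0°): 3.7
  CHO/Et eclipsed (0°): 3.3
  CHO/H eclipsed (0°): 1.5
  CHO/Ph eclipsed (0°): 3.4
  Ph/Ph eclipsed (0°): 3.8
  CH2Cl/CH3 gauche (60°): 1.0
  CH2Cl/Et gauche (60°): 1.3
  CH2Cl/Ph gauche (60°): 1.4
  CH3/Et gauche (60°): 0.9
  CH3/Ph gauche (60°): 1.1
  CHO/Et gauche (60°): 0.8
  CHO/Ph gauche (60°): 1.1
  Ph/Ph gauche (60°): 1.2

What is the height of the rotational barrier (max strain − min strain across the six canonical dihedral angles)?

4.7 kcal/mol

Et at 0° (eclipsed): CHO(0°)/Et(0°) eclipsed 3.3; CH3(120°)/H(120°) eclipsed 1.6; CH2Cl(240°)/Ph(240°) eclipsed 3.4 → 8.3 kcal/mol.
Et at 60° (staggered): CHO(0°)/Et(60°) gauche 0.8; CHO(0°)/Ph(300°) gauche 1.1; CH3(120°)/Et(60°) gauche 0.9; CH2Cl(240°)/Ph(300°) gauche 1.4 → 4.2 kcal/mol.
Et at 120° (eclipsed): CHO(0°)/Ph(0°) eclipsed 3.4; CH3(120°)/Et(120°) eclipsed 3.5; CH2Cl(240°)/H(240°) eclipsed 2.0 → 8.9 kcal/mol.
Et at 180° (staggered): CHO(0°)/Ph(60°) gauche 1.1; CH3(120°)/Et(180°) gauche 0.9; CH3(120°)/Ph(60°) gauche 1.1; CH2Cl(240°)/Et(180°) gauche 1.3 → 4.4 kcal/mol.
Et at 240° (eclipsed): CHO(0°)/H(0°) eclipsed 1.5; CH3(120°)/Ph(120°) eclipsed 3.7; CH2Cl(240°)/Et(240°) eclipsed 3.4 → 8.6 kcal/mol.
Et at 300° (staggered): CHO(0°)/Et(300°) gauche 0.8; CH3(120°)/Ph(180°) gauche 1.1; CH2Cl(240°)/Et(300°) gauche 1.3; CH2Cl(240°)/Ph(180°) gauche 1.4 → 4.6 kcal/mol.
Max at 120° (8.9 kcal/mol), min at 60° (4.2 kcal/mol); barrier = 4.7 kcal/mol.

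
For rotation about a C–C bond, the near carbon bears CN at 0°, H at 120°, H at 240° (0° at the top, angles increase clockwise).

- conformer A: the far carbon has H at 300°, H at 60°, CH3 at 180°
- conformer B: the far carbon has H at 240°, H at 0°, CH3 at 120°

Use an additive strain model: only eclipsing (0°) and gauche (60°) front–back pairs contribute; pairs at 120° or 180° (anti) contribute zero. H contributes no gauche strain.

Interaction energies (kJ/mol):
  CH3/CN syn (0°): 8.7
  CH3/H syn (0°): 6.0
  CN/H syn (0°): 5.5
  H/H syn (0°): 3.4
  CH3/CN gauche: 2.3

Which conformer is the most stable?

A

A (staggered): no non-H gauche contacts → 0.0 kJ/mol.
B (eclipsed): CN(0°)/H(0°) eclipsed 5.5; H(120°)/CH3(120°) eclipsed 6.0; H(240°)/H(240°) eclipsed 3.4 → 14.9 kJ/mol.
A has the lowest total (0.0 kJ/mol).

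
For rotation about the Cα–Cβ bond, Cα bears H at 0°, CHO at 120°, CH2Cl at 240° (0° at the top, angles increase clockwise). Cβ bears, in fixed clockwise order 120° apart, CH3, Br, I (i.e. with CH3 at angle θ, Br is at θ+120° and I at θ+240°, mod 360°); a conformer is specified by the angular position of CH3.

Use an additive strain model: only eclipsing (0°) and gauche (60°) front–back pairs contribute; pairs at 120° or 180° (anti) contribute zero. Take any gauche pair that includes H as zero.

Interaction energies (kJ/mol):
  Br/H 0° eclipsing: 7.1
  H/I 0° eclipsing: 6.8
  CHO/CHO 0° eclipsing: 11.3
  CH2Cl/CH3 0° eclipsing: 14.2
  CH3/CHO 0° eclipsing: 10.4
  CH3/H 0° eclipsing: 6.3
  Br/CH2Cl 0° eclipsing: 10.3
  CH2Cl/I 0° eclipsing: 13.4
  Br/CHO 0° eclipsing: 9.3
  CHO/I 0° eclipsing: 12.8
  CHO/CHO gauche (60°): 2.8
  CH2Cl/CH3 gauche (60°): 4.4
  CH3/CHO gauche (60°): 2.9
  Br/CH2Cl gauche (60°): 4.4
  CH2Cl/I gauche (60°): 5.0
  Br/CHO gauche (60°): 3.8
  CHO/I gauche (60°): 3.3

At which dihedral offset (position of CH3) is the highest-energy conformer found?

CH3 at 0° is eclipsed. H at 0° is eclipsed with CH3 at 0° (6.3); CHO at 120° is eclipsed with Br at 120° (9.3); CH2Cl at 240° is eclipsed with I at 240° (13.4). Total 29.0 kJ/mol.
CH3 at 60° is staggered. CHO at 120° is gauche with CH3 at 60° (2.9); CHO at 120° is gauche with Br at 180° (3.8); CH2Cl at 240° is gauche with Br at 180° (4.4); CH2Cl at 240° is gauche with I at 300° (5.0). Total 16.1 kJ/mol.
CH3 at 120° is eclipsed. H at 0° is eclipsed with I at 0° (6.8); CHO at 120° is eclipsed with CH3 at 120° (10.4); CH2Cl at 240° is eclipsed with Br at 240° (10.3). Total 27.5 kJ/mol.
CH3 at 180° is staggered. CHO at 120° is gauche with CH3 at 180° (2.9); CHO at 120° is gauche with I at 60° (3.3); CH2Cl at 240° is gauche with CH3 at 180° (4.4); CH2Cl at 240° is gauche with Br at 300° (4.4). Total 15.0 kJ/mol.
CH3 at 240° is eclipsed. H at 0° is eclipsed with Br at 0° (7.1); CHO at 120° is eclipsed with I at 120° (12.8); CH2Cl at 240° is eclipsed with CH3 at 240° (14.2). Total 34.1 kJ/mol.
CH3 at 300° is staggered. CHO at 120° is gauche with Br at 60° (3.8); CHO at 120° is gauche with I at 180° (3.3); CH2Cl at 240° is gauche with CH3 at 300° (4.4); CH2Cl at 240° is gauche with I at 180° (5.0). Total 16.5 kJ/mol.
The maximum (34.1 kJ/mol) occurs with CH3 at 240°.

240°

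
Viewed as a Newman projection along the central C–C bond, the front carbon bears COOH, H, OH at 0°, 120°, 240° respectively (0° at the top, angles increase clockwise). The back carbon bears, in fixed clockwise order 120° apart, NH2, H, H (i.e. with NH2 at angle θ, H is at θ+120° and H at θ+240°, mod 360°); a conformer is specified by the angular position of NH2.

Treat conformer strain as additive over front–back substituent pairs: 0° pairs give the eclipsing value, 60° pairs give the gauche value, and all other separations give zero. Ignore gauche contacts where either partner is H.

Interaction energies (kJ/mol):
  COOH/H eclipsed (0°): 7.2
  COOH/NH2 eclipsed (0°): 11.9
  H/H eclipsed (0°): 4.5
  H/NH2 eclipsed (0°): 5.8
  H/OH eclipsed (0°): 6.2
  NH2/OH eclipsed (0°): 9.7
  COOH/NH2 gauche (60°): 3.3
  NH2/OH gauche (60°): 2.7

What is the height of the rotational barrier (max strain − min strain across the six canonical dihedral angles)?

19.9 kJ/mol

NH2 at 0° (eclipsed): COOH(0°)/NH2(0°) eclipsed 11.9; H(120°)/H(120°) eclipsed 4.5; OH(240°)/H(240°) eclipsed 6.2 → 22.6 kJ/mol.
NH2 at 60° (staggered): COOH(0°)/NH2(60°) gauche 3.3 → 3.3 kJ/mol.
NH2 at 120° (eclipsed): COOH(0°)/H(0°) eclipsed 7.2; H(120°)/NH2(120°) eclipsed 5.8; OH(240°)/H(240°) eclipsed 6.2 → 19.2 kJ/mol.
NH2 at 180° (staggered): OH(240°)/NH2(180°) gauche 2.7 → 2.7 kJ/mol.
NH2 at 240° (eclipsed): COOH(0°)/H(0°) eclipsed 7.2; H(120°)/H(120°) eclipsed 4.5; OH(240°)/NH2(240°) eclipsed 9.7 → 21.4 kJ/mol.
NH2 at 300° (staggered): COOH(0°)/NH2(300°) gauche 3.3; OH(240°)/NH2(300°) gauche 2.7 → 6.0 kJ/mol.
Max at 0° (22.6 kJ/mol), min at 180° (2.7 kJ/mol); barrier = 19.9 kJ/mol.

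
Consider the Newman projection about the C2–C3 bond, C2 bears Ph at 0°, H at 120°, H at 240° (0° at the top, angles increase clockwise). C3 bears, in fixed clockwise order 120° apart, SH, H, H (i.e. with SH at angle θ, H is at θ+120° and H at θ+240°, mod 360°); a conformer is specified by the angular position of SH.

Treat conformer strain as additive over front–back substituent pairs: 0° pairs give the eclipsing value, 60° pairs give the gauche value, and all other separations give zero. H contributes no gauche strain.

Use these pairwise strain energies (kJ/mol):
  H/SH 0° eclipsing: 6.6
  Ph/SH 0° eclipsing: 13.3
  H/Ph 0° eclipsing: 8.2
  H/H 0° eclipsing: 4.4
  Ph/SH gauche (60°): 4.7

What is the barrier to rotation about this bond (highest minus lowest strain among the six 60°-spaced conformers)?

SH at 0° is eclipsed. Ph at 0° is eclipsed with SH at 0° (13.3); H at 120° is eclipsed with H at 120° (4.4); H at 240° is eclipsed with H at 240° (4.4). Total 22.1 kJ/mol.
SH at 60° is staggered. Ph at 0° is gauche with SH at 60° (4.7). Total 4.7 kJ/mol.
SH at 120° is eclipsed. Ph at 0° is eclipsed with H at 0° (8.2); H at 120° is eclipsed with SH at 120° (6.6); H at 240° is eclipsed with H at 240° (4.4). Total 19.2 kJ/mol.
SH at 180° (staggered): no non-H gauche contacts → 0.0 kJ/mol.
SH at 240° is eclipsed. Ph at 0° is eclipsed with H at 0° (8.2); H at 120° is eclipsed with H at 120° (4.4); H at 240° is eclipsed with SH at 240° (6.6). Total 19.2 kJ/mol.
SH at 300° is staggered. Ph at 0° is gauche with SH at 300° (4.7). Total 4.7 kJ/mol.
Max at 0° (22.1 kJ/mol), min at 180° (0.0 kJ/mol); barrier = 22.1 kJ/mol.

22.1 kJ/mol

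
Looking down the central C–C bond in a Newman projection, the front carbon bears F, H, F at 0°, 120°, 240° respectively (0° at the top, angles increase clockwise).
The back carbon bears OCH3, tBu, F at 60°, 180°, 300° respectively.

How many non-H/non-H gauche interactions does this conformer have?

4

Non-H gauche pairs: F(0°)/OCH3(60°); F(0°)/F(300°); F(240°)/tBu(180°); F(240°)/F(300°) — 4 interactions.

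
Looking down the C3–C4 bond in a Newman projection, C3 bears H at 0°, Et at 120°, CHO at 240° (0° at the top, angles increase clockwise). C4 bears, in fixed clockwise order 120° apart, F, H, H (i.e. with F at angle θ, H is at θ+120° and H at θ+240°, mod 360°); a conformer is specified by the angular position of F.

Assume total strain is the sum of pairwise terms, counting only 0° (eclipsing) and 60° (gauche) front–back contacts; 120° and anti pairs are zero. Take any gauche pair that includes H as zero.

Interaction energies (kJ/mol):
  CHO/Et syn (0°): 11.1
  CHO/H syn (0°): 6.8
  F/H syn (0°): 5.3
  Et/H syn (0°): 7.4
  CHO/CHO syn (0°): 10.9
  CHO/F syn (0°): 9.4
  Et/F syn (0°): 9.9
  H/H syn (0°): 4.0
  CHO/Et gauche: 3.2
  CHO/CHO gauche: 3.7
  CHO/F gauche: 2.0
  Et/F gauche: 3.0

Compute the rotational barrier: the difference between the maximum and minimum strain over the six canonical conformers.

F at 0° (eclipsed): H(0°)/F(0°) eclipsed 5.3; Et(120°)/H(120°) eclipsed 7.4; CHO(240°)/H(240°) eclipsed 6.8 → 19.5 kJ/mol.
F at 60° (staggered): Et(120°)/F(60°) gauche 3.0 → 3.0 kJ/mol.
F at 120° (eclipsed): H(0°)/H(0°) eclipsed 4.0; Et(120°)/F(120°) eclipsed 9.9; CHO(240°)/H(240°) eclipsed 6.8 → 20.7 kJ/mol.
F at 180° (staggered): Et(120°)/F(180°) gauche 3.0; CHO(240°)/F(180°) gauche 2.0 → 5.0 kJ/mol.
F at 240° (eclipsed): H(0°)/H(0°) eclipsed 4.0; Et(120°)/H(120°) eclipsed 7.4; CHO(240°)/F(240°) eclipsed 9.4 → 20.8 kJ/mol.
F at 300° (staggered): CHO(240°)/F(300°) gauche 2.0 → 2.0 kJ/mol.
Max at 240° (20.8 kJ/mol), min at 300° (2.0 kJ/mol); barrier = 18.8 kJ/mol.

18.8 kJ/mol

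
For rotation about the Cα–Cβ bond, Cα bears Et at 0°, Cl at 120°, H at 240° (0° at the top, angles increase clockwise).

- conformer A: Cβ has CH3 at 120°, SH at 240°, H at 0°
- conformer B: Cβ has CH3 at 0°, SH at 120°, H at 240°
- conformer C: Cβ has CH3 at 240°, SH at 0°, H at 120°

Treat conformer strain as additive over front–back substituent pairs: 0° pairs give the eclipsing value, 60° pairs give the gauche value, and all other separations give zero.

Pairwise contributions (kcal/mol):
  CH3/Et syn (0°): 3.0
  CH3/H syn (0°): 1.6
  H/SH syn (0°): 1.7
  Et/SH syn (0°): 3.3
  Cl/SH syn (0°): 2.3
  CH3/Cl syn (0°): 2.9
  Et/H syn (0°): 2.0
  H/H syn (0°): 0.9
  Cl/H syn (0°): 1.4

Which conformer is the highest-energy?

A (eclipsed): Et(0°)/H(0°) eclipsed 2.0; Cl(120°)/CH3(120°) eclipsed 2.9; H(240°)/SH(240°) eclipsed 1.7 → 6.6 kcal/mol.
B (eclipsed): Et(0°)/CH3(0°) eclipsed 3.0; Cl(120°)/SH(120°) eclipsed 2.3; H(240°)/H(240°) eclipsed 0.9 → 6.2 kcal/mol.
C (eclipsed): Et(0°)/SH(0°) eclipsed 3.3; Cl(120°)/H(120°) eclipsed 1.4; H(240°)/CH3(240°) eclipsed 1.6 → 6.3 kcal/mol.
A has the highest total (6.6 kcal/mol).

A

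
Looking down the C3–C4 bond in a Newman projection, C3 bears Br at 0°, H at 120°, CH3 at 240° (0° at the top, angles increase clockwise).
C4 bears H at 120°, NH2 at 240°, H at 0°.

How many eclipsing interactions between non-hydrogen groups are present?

1

Non-H eclipsing pairs: CH3(240°)/NH2(240°) — 1 interaction.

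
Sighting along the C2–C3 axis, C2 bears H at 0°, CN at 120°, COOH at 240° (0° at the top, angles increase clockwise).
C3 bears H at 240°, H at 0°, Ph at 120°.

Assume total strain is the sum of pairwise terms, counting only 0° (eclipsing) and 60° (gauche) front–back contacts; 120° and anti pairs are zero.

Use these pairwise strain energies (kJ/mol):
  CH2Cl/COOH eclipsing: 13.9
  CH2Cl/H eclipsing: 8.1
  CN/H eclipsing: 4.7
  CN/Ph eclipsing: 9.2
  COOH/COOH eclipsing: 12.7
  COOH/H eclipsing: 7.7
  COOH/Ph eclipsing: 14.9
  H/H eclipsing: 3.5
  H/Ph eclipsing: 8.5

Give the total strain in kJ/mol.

This conformer is eclipsed. H at 0° is eclipsed with H at 0° (3.5); CN at 120° is eclipsed with Ph at 120° (9.2); COOH at 240° is eclipsed with H at 240° (7.7). Total 20.4 kJ/mol.

20.4 kJ/mol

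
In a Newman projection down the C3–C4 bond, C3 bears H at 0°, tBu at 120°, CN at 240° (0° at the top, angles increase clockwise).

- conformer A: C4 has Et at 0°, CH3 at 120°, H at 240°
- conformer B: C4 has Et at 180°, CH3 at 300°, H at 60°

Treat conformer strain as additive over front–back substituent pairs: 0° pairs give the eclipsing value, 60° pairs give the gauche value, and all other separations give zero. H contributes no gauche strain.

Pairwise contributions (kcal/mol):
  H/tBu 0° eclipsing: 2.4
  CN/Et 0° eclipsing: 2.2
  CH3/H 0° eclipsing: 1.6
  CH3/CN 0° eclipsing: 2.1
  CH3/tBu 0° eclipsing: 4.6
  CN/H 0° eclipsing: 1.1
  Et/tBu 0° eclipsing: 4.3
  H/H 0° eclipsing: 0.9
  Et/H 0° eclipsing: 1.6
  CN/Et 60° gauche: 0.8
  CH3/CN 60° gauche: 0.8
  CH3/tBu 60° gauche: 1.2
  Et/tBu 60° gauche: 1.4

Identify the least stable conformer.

A (eclipsed): H–Et eclipsed, tBu–CH3 eclipsed, CN–H eclipsed; 1.6 + 4.6 + 1.1 = 7.3 kcal/mol.
B (staggered): tBu–Et gauche, CN–Et gauche, CN–CH3 gauche; 1.4 + 0.8 + 0.8 = 3.0 kcal/mol.
A has the highest total (7.3 kcal/mol).

A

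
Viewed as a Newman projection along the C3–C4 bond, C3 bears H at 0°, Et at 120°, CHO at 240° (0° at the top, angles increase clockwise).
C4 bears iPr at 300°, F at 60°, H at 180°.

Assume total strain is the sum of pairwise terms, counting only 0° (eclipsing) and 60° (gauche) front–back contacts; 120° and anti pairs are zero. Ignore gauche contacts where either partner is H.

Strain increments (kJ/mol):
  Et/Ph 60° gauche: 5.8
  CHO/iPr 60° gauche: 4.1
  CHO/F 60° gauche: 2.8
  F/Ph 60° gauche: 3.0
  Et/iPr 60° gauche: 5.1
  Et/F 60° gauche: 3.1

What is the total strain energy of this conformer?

7.2 kJ/mol

This conformer (staggered): Et–F gauche, CHO–iPr gauche; 3.1 + 4.1 = 7.2 kJ/mol.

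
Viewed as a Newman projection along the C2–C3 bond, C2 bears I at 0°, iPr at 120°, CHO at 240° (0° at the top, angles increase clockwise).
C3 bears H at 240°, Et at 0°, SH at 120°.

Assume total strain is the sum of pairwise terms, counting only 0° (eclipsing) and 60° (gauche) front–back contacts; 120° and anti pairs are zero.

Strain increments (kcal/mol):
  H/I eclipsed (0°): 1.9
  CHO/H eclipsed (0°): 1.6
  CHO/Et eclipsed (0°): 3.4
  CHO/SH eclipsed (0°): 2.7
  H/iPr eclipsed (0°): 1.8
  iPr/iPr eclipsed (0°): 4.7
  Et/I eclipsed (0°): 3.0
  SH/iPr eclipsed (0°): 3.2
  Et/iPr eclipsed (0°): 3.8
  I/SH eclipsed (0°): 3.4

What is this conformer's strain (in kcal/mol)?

This conformer is eclipsed. I at 0° is eclipsed with Et at 0° (3.0); iPr at 120° is eclipsed with SH at 120° (3.2); CHO at 240° is eclipsed with H at 240° (1.6). Total 7.8 kcal/mol.

7.8 kcal/mol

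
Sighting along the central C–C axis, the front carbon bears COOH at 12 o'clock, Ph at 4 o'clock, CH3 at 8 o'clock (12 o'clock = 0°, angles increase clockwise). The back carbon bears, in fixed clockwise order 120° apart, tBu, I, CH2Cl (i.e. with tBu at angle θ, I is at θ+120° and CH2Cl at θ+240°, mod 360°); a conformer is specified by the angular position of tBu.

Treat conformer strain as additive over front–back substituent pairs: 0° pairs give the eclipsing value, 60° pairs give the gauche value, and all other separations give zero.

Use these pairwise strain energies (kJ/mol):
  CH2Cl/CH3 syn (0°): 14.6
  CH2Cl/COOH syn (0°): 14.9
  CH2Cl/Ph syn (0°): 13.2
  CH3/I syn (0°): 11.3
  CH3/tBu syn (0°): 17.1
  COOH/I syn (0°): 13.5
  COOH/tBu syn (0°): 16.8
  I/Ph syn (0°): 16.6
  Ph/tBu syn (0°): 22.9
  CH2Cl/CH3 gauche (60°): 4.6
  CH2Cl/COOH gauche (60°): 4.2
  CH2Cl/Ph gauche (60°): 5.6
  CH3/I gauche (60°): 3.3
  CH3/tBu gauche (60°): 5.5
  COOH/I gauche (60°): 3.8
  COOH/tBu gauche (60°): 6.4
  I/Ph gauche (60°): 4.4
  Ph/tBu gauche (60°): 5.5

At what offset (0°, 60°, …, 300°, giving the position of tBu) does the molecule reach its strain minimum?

180°

tBu at 0° (eclipsed): COOH(0°)/tBu(0°) eclipsed 16.8; Ph(120°)/I(120°) eclipsed 16.6; CH3(240°)/CH2Cl(240°) eclipsed 14.6 → 48.0 kJ/mol.
tBu at 60° (staggered): COOH(0°)/tBu(60°) gauche 6.4; COOH(0°)/CH2Cl(300°) gauche 4.2; Ph(120°)/tBu(60°) gauche 5.5; Ph(120°)/I(180°) gauche 4.4; CH3(240°)/I(180°) gauche 3.3; CH3(240°)/CH2Cl(300°) gauche 4.6 → 28.4 kJ/mol.
tBu at 120° (eclipsed): COOH(0°)/CH2Cl(0°) eclipsed 14.9; Ph(120°)/tBu(120°) eclipsed 22.9; CH3(240°)/I(240°) eclipsed 11.3 → 49.1 kJ/mol.
tBu at 180° (staggered): COOH(0°)/I(300°) gauche 3.8; COOH(0°)/CH2Cl(60°) gauche 4.2; Ph(120°)/tBu(180°) gauche 5.5; Ph(120°)/CH2Cl(60°) gauche 5.6; CH3(240°)/tBu(180°) gauche 5.5; CH3(240°)/I(300°) gauche 3.3 → 27.9 kJ/mol.
tBu at 240° (eclipsed): COOH(0°)/I(0°) eclipsed 13.5; Ph(120°)/CH2Cl(120°) eclipsed 13.2; CH3(240°)/tBu(240°) eclipsed 17.1 → 43.8 kJ/mol.
tBu at 300° (staggered): COOH(0°)/tBu(300°) gauche 6.4; COOH(0°)/I(60°) gauche 3.8; Ph(120°)/I(60°) gauche 4.4; Ph(120°)/CH2Cl(180°) gauche 5.6; CH3(240°)/tBu(300°) gauche 5.5; CH3(240°)/CH2Cl(180°) gauche 4.6 → 30.3 kJ/mol.
The minimum (27.9 kJ/mol) occurs with tBu at 180°.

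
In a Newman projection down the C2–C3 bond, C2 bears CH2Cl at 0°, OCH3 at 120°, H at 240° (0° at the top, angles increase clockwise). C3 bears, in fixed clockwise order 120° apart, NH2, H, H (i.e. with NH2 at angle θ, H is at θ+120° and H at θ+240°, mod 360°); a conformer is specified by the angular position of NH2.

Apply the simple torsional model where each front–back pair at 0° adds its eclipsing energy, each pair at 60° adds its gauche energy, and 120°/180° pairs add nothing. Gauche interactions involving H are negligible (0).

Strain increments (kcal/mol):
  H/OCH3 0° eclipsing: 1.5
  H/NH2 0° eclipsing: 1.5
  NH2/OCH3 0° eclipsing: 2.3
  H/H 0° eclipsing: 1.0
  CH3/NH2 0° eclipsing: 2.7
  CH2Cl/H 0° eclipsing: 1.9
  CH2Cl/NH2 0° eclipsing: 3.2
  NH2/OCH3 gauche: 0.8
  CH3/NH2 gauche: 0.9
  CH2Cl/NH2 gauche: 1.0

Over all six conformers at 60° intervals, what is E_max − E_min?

NH2 at 0° (eclipsed): CH2Cl–NH2 eclipsed, OCH3–H eclipsed, H–H eclipsed; 3.2 + 1.5 + 1.0 = 5.7 kcal/mol.
NH2 at 60° (staggered): CH2Cl–NH2 gauche, OCH3–NH2 gauche; 1.0 + 0.8 = 1.8 kcal/mol.
NH2 at 120° (eclipsed): CH2Cl–H eclipsed, OCH3–NH2 eclipsed, H–H eclipsed; 1.9 + 2.3 + 1.0 = 5.2 kcal/mol.
NH2 at 180° (staggered): OCH3–NH2 gauche; 0.8 = 0.8 kcal/mol.
NH2 at 240° (eclipsed): CH2Cl–H eclipsed, OCH3–H eclipsed, H–NH2 eclipsed; 1.9 + 1.5 + 1.5 = 4.9 kcal/mol.
NH2 at 300° (staggered): CH2Cl–NH2 gauche; 1.0 = 1.0 kcal/mol.
Max at 0° (5.7 kcal/mol), min at 180° (0.8 kcal/mol); barrier = 4.9 kcal/mol.

4.9 kcal/mol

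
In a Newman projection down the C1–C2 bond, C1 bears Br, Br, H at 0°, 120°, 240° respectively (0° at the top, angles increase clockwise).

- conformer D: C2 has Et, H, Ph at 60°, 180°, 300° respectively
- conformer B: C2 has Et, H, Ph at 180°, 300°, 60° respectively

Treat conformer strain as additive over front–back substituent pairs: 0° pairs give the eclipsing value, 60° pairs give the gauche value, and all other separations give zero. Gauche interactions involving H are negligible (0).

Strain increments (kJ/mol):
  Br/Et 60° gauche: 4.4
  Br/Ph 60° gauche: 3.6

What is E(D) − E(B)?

+0.8 kJ/mol

D is staggered. Br at 0° is gauche with Et at 60° (4.4); Br at 0° is gauche with Ph at 300° (3.6); Br at 120° is gauche with Et at 60° (4.4). Total 12.4 kJ/mol.
B is staggered. Br at 0° is gauche with Ph at 60° (3.6); Br at 120° is gauche with Et at 180° (4.4); Br at 120° is gauche with Ph at 60° (3.6). Total 11.6 kJ/mol.
E(D) − E(B) = 12.4 − 11.6 = +0.8 kJ/mol.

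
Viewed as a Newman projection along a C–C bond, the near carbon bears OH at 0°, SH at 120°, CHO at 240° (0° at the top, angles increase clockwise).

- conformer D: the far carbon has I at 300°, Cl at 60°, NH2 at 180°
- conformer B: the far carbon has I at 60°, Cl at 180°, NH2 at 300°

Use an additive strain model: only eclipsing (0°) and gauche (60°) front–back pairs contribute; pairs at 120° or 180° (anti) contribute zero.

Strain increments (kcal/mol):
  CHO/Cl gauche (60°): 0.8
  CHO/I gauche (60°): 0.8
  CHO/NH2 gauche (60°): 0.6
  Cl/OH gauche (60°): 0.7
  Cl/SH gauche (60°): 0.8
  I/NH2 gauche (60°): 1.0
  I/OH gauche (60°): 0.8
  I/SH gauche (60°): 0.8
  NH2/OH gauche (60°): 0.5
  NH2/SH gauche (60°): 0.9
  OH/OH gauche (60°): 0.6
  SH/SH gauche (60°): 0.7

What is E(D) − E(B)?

D (staggered): OH–I gauche, OH–Cl gauche, SH–Cl gauche, SH–NH2 gauche, CHO–I gauche, CHO–NH2 gauche; 0.8 + 0.7 + 0.8 + 0.9 + 0.8 + 0.6 = 4.6 kcal/mol.
B (staggered): OH–I gauche, OH–NH2 gauche, SH–I gauche, SH–Cl gauche, CHO–Cl gauche, CHO–NH2 gauche; 0.8 + 0.5 + 0.8 + 0.8 + 0.8 + 0.6 = 4.3 kcal/mol.
E(D) − E(B) = 4.6 − 4.3 = +0.3 kcal/mol.

+0.3 kcal/mol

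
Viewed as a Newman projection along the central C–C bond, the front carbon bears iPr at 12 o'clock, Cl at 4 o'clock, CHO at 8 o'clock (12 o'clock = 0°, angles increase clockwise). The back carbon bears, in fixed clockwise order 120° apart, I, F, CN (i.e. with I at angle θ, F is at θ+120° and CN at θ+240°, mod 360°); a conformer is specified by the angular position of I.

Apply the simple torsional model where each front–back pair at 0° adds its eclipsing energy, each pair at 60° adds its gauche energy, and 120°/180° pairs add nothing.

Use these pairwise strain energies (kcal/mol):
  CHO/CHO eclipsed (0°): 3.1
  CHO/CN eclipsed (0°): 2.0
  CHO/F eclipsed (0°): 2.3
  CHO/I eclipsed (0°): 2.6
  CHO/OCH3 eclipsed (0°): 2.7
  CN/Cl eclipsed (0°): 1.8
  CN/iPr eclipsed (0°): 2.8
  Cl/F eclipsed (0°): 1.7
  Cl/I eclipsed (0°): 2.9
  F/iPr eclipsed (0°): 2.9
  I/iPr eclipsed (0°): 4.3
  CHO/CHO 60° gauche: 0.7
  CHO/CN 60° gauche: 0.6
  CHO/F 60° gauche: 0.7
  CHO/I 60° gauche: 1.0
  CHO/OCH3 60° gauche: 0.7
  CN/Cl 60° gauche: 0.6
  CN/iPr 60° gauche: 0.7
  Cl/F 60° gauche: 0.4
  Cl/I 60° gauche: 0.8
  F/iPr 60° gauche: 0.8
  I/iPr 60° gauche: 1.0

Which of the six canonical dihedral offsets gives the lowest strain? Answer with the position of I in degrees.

60°

I at 0° (eclipsed): iPr–I eclipsed, Cl–F eclipsed, CHO–CN eclipsed; 4.3 + 1.7 + 2.0 = 8.0 kcal/mol.
I at 60° (staggered): iPr–I gauche, iPr–CN gauche, Cl–I gauche, Cl–F gauche, CHO–F gauche, CHO–CN gauche; 1.0 + 0.7 + 0.8 + 0.4 + 0.7 + 0.6 = 4.2 kcal/mol.
I at 120° (eclipsed): iPr–CN eclipsed, Cl–I eclipsed, CHO–F eclipsed; 2.8 + 2.9 + 2.3 = 8.0 kcal/mol.
I at 180° (staggered): iPr–F gauche, iPr–CN gauche, Cl–I gauche, Cl–CN gauche, CHO–I gauche, CHO–F gauche; 0.8 + 0.7 + 0.8 + 0.6 + 1.0 + 0.7 = 4.6 kcal/mol.
I at 240° (eclipsed): iPr–F eclipsed, Cl–CN eclipsed, CHO–I eclipsed; 2.9 + 1.8 + 2.6 = 7.3 kcal/mol.
I at 300° (staggered): iPr–I gauche, iPr–F gauche, Cl–F gauche, Cl–CN gauche, CHO–I gauche, CHO–CN gauche; 1.0 + 0.8 + 0.4 + 0.6 + 1.0 + 0.6 = 4.4 kcal/mol.
The minimum (4.2 kcal/mol) occurs with I at 60°.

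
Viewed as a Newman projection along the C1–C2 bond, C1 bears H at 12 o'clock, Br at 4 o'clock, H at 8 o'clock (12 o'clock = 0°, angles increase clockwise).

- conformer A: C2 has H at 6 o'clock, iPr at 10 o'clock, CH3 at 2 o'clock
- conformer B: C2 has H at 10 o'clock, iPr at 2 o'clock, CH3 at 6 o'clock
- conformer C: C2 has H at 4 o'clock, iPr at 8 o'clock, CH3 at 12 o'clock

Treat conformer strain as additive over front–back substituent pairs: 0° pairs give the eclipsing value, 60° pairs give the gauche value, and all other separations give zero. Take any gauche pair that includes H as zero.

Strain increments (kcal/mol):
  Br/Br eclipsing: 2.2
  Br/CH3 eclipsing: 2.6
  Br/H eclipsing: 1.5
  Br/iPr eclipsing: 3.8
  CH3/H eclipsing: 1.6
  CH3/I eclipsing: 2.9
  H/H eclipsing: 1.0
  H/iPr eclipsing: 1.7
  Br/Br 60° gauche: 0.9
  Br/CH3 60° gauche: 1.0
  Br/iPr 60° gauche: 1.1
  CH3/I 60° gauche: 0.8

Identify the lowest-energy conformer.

A

A (staggered): Br(120°)/CH3(60°) gauche 1.0 → 1.0 kcal/mol.
B (staggered): Br(120°)/iPr(60°) gauche 1.1; Br(120°)/CH3(180°) gauche 1.0 → 2.1 kcal/mol.
C (eclipsed): H(0°)/CH3(0°) eclipsed 1.6; Br(120°)/H(120°) eclipsed 1.5; H(240°)/iPr(240°) eclipsed 1.7 → 4.8 kcal/mol.
A has the lowest total (1.0 kcal/mol).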